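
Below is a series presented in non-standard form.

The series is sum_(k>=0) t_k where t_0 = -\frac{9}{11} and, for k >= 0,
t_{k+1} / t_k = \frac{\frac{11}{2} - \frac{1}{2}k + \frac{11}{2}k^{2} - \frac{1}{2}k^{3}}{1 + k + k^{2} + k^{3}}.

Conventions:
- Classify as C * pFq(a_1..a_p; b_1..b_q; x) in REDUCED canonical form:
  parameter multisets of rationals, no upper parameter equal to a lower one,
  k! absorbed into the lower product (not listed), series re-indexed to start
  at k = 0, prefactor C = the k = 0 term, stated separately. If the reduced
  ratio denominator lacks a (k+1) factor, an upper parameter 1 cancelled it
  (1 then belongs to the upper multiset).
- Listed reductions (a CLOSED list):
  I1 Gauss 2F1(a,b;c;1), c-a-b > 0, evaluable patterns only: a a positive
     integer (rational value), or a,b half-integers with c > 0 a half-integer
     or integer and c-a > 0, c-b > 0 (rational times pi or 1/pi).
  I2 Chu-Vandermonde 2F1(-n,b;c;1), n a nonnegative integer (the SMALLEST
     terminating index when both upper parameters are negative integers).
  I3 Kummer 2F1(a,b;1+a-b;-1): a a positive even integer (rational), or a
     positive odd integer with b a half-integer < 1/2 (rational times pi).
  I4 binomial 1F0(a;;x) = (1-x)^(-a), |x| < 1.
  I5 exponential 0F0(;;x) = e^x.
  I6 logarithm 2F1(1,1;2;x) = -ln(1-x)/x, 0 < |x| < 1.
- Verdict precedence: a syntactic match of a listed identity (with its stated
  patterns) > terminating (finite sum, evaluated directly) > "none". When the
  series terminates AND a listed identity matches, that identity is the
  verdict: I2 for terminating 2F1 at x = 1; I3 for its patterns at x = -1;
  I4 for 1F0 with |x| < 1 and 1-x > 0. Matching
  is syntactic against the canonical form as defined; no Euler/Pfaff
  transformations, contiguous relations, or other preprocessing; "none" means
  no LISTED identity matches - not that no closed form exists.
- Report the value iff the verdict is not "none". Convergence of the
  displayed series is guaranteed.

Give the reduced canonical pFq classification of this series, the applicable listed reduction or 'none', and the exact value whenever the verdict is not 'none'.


This is -\frac{9}{11} * 1F0(-11; -; -\frac{1}{2}) in reduced canonical form. Verdict at x = -\frac{1}{2}: binomial (I4) matches (the 1F0 binomial series: exponent 11, x = -\frac{1}{2}). Hence: -\frac{1594323}{22528}.

Key observation: x = -\frac{1}{2} and cancel k^2 + 1 from the displayed ratio first; then prefactor -9/11.
Term ratio: r(k) = -\frac{1}{2} * (k-11) / [(k+1)] - poly over poly, x = -\frac{1}{2} from leading terms; C = -\frac{9}{11} at k = 0.


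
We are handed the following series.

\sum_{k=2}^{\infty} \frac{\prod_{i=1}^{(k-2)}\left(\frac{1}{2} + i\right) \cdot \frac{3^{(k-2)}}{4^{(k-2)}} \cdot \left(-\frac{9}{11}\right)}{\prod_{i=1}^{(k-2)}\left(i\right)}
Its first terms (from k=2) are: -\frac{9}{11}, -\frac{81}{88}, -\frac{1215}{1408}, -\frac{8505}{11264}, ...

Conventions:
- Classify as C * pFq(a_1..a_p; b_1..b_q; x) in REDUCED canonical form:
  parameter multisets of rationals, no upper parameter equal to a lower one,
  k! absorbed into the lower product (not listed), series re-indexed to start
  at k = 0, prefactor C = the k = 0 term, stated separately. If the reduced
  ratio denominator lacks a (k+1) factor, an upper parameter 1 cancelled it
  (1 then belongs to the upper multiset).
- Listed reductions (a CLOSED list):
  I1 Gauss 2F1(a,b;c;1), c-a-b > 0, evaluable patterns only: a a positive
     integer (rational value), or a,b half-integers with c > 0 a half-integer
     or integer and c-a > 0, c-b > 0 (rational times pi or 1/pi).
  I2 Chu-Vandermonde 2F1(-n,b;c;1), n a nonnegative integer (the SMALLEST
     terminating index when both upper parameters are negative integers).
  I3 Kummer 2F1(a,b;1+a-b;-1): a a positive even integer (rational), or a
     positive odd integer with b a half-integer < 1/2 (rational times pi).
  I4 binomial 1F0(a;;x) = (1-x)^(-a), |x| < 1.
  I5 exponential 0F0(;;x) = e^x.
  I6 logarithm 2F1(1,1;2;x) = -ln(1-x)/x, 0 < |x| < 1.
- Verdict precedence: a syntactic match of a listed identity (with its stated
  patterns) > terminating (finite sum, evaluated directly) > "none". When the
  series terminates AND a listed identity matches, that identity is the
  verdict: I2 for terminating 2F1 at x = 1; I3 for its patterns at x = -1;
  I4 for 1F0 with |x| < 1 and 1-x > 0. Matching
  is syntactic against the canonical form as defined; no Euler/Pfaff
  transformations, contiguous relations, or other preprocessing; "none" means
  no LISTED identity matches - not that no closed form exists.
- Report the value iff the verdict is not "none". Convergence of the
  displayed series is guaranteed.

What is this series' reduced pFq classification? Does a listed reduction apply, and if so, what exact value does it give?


First insight: x = \frac{3}{4} and the two geometric factors (C = -9/11) combine into one argument.
Adjacent-term ratio: r(k) = \frac{3}{4} * (k+\frac{3}{2}) / [(k+1)] - rational in k. x = \frac{3}{4}; t_0 = -\frac{9}{11}; negate the roots.

Classification (C = -\frac{9}{11}): 1F0 with upper {\frac{3}{2}}, lower {-}, argument x = \frac{3}{4}. Verdict at x = \frac{3}{4}: the binomial series (I4) matches (the 1F0 binomial series: exponent -3/2, x = \frac{3}{4}). Hence: \left(-\frac{9}{11}\right) \cdot \left(\frac{1}{4}\right)^{-\frac{3}{2}}.


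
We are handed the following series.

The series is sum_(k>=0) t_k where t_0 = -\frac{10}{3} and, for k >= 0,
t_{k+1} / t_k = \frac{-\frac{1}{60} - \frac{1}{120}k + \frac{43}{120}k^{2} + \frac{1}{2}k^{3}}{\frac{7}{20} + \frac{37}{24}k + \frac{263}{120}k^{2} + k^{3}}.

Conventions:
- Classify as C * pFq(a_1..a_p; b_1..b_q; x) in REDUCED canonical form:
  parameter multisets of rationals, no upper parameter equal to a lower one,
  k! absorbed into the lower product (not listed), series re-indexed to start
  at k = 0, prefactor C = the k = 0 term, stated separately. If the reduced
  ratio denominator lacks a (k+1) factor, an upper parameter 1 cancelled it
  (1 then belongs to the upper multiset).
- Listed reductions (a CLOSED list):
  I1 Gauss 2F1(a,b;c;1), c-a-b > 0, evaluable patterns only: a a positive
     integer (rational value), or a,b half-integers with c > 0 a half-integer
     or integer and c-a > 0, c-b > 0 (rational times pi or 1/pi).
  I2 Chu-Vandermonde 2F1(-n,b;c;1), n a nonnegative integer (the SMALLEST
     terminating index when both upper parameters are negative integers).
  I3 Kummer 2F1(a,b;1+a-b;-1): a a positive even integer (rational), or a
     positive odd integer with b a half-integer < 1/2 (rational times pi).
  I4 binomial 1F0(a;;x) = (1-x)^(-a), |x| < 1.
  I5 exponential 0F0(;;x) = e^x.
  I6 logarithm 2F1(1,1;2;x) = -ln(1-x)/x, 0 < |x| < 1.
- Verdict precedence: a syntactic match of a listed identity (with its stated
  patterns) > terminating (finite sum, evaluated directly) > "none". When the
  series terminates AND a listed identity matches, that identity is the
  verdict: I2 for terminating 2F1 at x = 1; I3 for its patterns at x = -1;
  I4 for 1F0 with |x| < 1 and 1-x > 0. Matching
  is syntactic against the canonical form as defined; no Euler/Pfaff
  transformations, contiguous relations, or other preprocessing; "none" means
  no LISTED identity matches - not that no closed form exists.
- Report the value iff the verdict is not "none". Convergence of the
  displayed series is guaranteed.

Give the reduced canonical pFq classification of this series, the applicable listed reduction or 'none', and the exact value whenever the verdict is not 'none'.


This is -\frac{10}{3} * 2F1(-\frac{1}{5}, \frac{1}{4}; \frac{21}{40}; \frac{1}{2}) in reduced canonical form. Verdict: none. No listed pattern accepts 2F1(-\frac{1}{5}, \frac{1}{4}; \frac{21}{40}; \frac{1}{2}).

Key step: t_0 being -\frac{10}{3}, the expanded ratio factors over Q; C = -10/3, x = 1/2, roots give parameters.
Term ratio: r(k) = \frac{1}{2} * (k-\frac{1}{5}) (k+\frac{1}{4}) / [(k+\frac{21}{40}) (k+1)] - poly over poly, x = \frac{1}{2} from leading terms; C = -\frac{10}{3} at k = 0.


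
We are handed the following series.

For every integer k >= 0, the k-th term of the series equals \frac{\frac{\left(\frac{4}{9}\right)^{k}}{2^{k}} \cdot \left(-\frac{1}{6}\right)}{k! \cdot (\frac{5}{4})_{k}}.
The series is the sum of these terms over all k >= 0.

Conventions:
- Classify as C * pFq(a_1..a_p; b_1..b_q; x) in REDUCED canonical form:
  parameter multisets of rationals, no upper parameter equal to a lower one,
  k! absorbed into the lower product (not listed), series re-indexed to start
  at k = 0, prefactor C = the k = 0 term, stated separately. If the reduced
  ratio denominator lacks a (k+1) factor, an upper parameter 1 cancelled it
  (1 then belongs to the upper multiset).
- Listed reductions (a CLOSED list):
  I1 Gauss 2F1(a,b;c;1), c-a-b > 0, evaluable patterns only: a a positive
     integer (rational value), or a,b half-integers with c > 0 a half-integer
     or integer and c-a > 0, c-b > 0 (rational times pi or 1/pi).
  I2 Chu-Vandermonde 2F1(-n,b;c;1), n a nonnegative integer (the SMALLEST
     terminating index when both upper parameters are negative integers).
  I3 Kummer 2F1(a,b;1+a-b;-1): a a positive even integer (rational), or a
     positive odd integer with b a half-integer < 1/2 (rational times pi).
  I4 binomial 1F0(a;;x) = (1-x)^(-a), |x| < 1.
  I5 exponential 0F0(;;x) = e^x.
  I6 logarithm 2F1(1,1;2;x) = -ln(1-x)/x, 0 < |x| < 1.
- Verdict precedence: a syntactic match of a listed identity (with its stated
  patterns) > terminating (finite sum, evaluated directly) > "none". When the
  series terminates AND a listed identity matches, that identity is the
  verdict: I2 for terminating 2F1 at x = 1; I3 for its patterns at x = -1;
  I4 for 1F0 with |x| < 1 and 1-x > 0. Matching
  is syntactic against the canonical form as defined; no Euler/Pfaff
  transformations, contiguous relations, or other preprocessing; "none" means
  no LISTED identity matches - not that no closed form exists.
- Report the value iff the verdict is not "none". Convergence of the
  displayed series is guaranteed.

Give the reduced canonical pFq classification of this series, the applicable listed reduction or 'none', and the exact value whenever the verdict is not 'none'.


Classification (C = -\frac{1}{6}): 0F1 with upper {-}, lower {\frac{5}{4}}, argument x = \frac{2}{9}. Verdict: none - at argument \frac{2}{9} the multisets {-} ; {\frac{5}{4}} match no listed identity.

Key step: from the first term -\frac{1}{6}: the two k-th powers (C = -1/6, x = 2/9) combine into one argument.
Adjacent-term ratio: r(k) = \frac{2}{9} * 1 / [(k+\frac{5}{4}) (k+1)] ; factor over Q: parameters, x = \frac{2}{9}, and C = -\frac{1}{6}.


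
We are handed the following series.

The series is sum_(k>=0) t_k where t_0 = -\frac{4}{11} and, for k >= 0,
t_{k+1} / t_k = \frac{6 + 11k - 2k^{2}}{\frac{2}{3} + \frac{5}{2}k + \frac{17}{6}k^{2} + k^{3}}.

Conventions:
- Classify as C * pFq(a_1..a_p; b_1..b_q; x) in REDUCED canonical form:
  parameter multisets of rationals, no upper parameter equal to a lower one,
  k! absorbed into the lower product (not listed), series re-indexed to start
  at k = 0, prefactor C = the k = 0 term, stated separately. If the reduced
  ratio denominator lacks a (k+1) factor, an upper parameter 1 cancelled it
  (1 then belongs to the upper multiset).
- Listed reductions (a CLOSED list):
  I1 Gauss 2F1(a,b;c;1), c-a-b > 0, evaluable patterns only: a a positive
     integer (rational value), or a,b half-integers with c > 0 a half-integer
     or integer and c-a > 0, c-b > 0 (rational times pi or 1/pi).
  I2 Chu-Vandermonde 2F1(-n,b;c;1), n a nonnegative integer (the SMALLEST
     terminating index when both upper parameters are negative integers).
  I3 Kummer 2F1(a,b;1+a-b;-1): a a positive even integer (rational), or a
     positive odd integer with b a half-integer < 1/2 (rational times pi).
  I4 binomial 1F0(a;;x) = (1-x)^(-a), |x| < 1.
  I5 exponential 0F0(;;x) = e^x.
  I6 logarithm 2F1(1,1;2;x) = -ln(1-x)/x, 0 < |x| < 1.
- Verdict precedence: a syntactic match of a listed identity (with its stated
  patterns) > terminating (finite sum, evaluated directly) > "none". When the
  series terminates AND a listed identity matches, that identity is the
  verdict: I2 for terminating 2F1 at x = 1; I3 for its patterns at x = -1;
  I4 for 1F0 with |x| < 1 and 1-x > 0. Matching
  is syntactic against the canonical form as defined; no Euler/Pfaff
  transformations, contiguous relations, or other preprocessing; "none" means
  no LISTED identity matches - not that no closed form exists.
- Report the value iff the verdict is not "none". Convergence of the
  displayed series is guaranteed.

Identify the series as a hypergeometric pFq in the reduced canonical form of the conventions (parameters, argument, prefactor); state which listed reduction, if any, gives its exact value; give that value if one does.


Key observation: with t_0 = -\frac{4}{11}, the expanded ratio factors over Q; prefactor -4/11, roots give parameters.
Term ratio: r(k) = -2 * (k-6) / [(k+\frac{4}{3}) (k+1)] - rational; roots negated = parameters, x = -2, C = -\frac{4}{11}.

Classification (C = -\frac{4}{11}): 1F1 with upper {-6}, lower {\frac{4}{3}}, argument x = -2. Verdict: terminating (-6 upstairs). 7 nonzero terms in all; added directly. Exact value: -\frac{352012}{19019}.


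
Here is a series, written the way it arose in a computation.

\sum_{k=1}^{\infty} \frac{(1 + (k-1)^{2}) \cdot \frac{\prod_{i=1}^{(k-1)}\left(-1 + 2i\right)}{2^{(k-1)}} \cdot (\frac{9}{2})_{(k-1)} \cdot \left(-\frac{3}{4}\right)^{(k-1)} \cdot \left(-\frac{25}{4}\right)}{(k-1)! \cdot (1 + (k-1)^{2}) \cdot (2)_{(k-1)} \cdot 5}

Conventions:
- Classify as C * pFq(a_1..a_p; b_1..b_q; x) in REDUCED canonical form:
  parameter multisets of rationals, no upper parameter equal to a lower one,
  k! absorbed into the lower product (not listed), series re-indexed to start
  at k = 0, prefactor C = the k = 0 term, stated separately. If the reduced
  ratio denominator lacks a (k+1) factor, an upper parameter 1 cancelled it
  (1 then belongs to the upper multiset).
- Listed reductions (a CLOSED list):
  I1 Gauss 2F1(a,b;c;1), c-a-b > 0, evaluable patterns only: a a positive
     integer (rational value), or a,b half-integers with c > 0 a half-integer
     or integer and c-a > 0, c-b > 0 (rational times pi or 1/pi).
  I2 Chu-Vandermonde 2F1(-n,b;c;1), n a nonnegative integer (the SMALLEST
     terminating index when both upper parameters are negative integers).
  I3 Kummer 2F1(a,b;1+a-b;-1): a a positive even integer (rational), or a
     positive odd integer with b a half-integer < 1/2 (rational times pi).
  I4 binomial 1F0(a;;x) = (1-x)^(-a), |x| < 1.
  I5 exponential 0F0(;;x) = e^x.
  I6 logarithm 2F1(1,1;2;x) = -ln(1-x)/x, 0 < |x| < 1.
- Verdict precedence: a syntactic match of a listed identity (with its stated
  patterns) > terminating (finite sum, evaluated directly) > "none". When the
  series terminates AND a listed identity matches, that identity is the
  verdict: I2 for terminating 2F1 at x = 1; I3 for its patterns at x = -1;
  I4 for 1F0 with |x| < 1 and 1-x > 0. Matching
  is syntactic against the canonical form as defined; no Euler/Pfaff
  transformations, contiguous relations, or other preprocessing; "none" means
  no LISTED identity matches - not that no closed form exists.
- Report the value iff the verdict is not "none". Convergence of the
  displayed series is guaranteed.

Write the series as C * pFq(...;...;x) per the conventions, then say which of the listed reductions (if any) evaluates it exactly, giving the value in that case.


Reduced: x = -\frac{3}{4}, 2F1, upper = {\frac{1}{2}, \frac{9}{2}}, lower = {2}, C = -\frac{5}{4}. Verdict: none. No listed pattern accepts 2F1(\frac{1}{2}, \frac{9}{2}; 2; -\frac{3}{4}).

Key observation: x = -\frac{3}{4} and the constant factors (C = -5/4, x = -3/4) combine into one prefactor.
Adjacent-term ratio: r(k) = -\frac{3}{4} * (k+\frac{1}{2}) (k+\frac{9}{2}) / [(k+2) (k+1)] - rational; roots negated = parameters, x = -\frac{3}{4}, C = -\frac{5}{4}.


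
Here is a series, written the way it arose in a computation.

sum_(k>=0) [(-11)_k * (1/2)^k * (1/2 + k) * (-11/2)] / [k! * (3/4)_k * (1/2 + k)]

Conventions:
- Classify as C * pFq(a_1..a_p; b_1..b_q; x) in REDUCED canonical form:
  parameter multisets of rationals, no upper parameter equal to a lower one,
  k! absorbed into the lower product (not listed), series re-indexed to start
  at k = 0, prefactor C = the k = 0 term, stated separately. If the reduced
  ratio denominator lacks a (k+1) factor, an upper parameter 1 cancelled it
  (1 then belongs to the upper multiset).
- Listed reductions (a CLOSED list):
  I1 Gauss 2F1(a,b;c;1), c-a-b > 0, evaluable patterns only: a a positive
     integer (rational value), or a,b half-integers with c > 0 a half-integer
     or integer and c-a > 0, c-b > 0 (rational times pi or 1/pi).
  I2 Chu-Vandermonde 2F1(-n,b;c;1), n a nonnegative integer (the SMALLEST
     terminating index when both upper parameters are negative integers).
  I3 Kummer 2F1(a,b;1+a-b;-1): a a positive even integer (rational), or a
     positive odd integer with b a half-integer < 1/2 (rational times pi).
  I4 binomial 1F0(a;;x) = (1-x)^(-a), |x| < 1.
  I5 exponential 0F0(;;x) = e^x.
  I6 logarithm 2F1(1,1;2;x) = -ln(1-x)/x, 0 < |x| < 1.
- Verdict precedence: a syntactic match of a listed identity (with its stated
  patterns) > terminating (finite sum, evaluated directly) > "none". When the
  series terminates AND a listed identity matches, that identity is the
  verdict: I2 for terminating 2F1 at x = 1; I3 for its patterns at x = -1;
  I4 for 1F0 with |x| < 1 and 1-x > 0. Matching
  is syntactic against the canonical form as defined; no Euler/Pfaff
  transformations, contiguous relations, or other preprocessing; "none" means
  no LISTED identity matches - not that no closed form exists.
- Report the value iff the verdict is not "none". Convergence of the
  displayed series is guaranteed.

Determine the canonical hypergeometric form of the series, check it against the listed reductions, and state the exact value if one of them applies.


Canonical form: C = -11/2 times 1F1 with upper {-11}, lower {3/4}, x = 1/2. Verdict: terminating at k = 11: the factor (-11)_k kills every later term; summing the 12 survivors is exact. Sum: 8821489409/6323212350.

Key step: x = (1/2) and the factor k + 1/2 cancels (top and bottom), leaving C = -11/2.
Step ratio: r(k) = (1/2) * (k-11) / [(k+3/4) (k+1)] - rational in k, leading ratio (1/2); with t_0 = -11/2, classification follows.


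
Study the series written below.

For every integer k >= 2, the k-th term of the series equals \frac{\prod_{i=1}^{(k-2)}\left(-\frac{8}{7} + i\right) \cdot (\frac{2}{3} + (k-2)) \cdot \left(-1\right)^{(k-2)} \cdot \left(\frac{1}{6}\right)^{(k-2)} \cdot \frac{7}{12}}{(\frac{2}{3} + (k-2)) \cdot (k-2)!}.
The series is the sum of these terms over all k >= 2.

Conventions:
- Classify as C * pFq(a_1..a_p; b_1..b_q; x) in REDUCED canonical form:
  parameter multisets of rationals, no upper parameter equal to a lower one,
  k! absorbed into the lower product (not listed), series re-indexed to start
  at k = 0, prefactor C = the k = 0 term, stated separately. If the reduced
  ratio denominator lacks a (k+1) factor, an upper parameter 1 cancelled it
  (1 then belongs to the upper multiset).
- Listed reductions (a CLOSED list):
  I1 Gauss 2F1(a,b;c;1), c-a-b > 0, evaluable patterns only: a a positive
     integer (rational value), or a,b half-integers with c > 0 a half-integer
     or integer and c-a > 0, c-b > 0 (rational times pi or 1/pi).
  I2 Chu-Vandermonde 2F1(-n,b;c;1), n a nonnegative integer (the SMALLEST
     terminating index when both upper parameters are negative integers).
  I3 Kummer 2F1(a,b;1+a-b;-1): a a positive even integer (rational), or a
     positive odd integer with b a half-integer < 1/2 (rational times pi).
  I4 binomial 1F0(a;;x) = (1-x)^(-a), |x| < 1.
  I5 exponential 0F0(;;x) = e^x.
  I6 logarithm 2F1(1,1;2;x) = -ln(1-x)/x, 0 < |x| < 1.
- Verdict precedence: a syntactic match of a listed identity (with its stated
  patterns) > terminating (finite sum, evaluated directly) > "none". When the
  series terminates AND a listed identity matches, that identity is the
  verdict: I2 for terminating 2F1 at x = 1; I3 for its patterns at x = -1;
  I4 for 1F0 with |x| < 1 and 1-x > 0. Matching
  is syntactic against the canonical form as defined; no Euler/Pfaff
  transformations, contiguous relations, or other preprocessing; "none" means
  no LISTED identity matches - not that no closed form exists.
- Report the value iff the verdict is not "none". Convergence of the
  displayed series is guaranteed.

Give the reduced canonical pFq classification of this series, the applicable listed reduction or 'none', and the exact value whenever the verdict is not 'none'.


The series (x = -\frac{1}{6}) is 1F0: upper {-\frac{1}{7}}, lower {-}, prefactor \frac{7}{12}. Verdict (x = -\frac{1}{6}): the I4 binomial reduction applies (the 1F0 binomial series: exponent 1/7, x = -\frac{1}{6}). Value: \frac{7}{12} \cdot \left(\frac{7}{6}\right)^{\frac{1}{7}}.

Key step: from the first term \frac{7}{12}: the (-1)^k factor (prefactor 7/12) folds into the argument's sign.
Step ratio: r(k) = -\frac{1}{6} * (k-\frac{1}{7}) / [(k+1)] - rational in k. x = -\frac{1}{6}; t_0 = \frac{7}{12}; negate the roots.


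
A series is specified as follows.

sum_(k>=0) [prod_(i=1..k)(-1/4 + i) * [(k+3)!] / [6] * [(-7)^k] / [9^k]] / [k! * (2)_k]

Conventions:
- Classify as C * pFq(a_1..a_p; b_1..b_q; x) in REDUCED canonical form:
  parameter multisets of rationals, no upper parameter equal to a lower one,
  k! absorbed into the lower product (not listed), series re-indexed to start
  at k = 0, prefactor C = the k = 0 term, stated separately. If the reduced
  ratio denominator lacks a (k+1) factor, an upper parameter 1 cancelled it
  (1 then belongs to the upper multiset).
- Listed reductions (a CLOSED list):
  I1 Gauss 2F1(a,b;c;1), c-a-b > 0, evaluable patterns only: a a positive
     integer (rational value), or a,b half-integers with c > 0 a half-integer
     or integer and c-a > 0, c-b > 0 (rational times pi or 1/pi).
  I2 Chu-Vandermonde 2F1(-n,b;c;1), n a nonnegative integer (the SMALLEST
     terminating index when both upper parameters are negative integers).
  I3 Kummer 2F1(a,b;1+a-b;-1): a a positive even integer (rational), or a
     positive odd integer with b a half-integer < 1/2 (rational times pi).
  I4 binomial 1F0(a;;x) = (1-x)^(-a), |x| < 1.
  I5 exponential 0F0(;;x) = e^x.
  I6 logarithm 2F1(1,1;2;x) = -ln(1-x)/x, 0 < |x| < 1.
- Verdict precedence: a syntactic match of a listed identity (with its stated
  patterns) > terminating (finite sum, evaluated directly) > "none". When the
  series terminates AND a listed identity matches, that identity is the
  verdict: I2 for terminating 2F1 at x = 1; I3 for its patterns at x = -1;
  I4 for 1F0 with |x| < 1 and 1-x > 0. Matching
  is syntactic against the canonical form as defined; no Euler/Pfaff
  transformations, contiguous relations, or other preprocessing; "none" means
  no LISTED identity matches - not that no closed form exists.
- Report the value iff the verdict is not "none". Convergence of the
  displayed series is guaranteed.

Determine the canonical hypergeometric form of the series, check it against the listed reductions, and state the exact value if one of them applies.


First insight: with t_0 = 1, the running product (C = 1, x = -7/9) telescopes to a rising factorial.
Term ratio: r(k) = (-7/9) * (k+3/4) (k+4) / [(k+2) (k+1)] - poly over poly, x = (-7/9) from leading terms; C = 1 at k = 0.

Prefactor 1, argument -7/9: 2F1 with upper {3/4, 4} over lower {2}. Verdict: none - at argument -7/9 the multisets {3/4, 4} ; {2} match no listed identity.


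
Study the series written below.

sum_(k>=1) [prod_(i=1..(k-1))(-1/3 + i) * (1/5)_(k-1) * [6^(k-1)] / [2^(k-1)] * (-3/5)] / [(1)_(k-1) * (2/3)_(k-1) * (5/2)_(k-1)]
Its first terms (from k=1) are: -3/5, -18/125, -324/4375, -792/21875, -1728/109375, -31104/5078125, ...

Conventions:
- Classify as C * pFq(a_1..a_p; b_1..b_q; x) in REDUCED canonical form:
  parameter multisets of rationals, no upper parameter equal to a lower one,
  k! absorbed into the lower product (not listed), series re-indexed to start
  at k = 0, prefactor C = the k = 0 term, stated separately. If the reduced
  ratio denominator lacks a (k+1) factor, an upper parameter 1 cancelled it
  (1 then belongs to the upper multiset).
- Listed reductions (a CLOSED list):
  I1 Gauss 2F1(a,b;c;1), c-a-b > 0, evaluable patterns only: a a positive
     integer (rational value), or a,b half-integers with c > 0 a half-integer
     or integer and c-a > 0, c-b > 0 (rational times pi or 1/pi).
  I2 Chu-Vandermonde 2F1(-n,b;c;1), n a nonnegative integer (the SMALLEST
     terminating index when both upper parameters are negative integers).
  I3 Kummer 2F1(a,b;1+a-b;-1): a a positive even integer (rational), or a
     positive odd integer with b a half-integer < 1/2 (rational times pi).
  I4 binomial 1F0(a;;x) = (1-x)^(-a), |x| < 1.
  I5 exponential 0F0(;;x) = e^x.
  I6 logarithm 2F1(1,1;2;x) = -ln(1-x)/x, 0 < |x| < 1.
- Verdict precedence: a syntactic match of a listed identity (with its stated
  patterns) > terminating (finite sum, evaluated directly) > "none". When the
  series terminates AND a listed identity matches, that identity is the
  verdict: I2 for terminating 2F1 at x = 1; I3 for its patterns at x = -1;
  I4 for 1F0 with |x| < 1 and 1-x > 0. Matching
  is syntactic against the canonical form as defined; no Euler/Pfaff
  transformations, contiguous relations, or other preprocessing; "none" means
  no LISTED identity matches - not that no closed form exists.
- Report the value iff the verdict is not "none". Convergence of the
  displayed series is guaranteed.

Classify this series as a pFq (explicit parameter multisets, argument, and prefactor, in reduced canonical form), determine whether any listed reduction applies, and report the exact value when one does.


x = 3 here; the reduced form reads 1F1, upper {1/5}, lower {5/2}, C = -3/5. Verdict: none. Every listed pattern misses the 1F1 form at 3, upper {1/5}.

The tell: x = 3 and the parameter 2/3 appears in both the upper and lower lists and cancels.
Adjacent-term ratio: r(k) = 3 * (k+1/5) / [(k+5/2) (k+1)] - rational in k, leading ratio 3; with t_0 = -3/5, classification follows.


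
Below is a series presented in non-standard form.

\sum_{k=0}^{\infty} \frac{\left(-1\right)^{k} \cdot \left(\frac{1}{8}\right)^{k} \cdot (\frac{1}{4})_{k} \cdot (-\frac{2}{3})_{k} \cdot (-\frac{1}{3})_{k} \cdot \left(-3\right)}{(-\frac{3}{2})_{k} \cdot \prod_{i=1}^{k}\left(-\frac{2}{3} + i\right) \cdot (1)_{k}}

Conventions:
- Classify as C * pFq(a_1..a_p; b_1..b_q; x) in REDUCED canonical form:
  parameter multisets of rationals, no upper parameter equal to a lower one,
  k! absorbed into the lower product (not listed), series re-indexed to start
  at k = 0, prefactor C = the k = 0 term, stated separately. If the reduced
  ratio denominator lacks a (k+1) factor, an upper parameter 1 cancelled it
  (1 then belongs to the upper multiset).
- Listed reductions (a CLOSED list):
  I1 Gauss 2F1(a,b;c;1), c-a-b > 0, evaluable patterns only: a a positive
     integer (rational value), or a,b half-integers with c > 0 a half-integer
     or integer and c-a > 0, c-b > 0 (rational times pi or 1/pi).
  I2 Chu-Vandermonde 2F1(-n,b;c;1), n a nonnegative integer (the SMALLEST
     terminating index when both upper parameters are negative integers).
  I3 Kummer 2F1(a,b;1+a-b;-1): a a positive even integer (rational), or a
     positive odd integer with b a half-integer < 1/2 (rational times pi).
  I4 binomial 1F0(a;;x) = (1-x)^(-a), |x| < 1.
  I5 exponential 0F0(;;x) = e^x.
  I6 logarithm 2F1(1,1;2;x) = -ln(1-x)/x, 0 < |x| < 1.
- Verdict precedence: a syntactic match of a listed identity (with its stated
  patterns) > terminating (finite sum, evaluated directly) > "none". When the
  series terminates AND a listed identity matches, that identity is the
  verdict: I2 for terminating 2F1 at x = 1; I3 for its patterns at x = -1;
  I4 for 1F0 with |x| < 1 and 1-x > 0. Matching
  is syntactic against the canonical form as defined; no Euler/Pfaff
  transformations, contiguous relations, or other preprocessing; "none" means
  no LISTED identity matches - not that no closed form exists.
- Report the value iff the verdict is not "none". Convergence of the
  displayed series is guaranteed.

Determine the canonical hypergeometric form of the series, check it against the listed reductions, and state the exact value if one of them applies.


Classification (C = -3): 3F2 with upper {-\frac{2}{3}, -\frac{1}{3}, \frac{1}{4}}, lower {-\frac{3}{2}, \frac{1}{3}}, argument x = -\frac{1}{8}. Verdict: none (x = -\frac{1}{8}): each listed identity misses the multisets {-\frac{2}{3}, -\frac{1}{3}, \frac{1}{4}} ; {-\frac{3}{2}, \frac{1}{3}}.

Key observation: t_0 = -3 here, and the (-1)^k factor (C = -3) folds into the argument's sign.
Term ratio: r(k) = -\frac{1}{8} * (k-\frac{2}{3}) (k-\frac{1}{3}) (k+\frac{1}{4}) / [(k-\frac{3}{2}) (k+\frac{1}{3}) (k+1)] - rational in k, leading ratio -\frac{1}{8}; with t_0 = -3, classification follows.


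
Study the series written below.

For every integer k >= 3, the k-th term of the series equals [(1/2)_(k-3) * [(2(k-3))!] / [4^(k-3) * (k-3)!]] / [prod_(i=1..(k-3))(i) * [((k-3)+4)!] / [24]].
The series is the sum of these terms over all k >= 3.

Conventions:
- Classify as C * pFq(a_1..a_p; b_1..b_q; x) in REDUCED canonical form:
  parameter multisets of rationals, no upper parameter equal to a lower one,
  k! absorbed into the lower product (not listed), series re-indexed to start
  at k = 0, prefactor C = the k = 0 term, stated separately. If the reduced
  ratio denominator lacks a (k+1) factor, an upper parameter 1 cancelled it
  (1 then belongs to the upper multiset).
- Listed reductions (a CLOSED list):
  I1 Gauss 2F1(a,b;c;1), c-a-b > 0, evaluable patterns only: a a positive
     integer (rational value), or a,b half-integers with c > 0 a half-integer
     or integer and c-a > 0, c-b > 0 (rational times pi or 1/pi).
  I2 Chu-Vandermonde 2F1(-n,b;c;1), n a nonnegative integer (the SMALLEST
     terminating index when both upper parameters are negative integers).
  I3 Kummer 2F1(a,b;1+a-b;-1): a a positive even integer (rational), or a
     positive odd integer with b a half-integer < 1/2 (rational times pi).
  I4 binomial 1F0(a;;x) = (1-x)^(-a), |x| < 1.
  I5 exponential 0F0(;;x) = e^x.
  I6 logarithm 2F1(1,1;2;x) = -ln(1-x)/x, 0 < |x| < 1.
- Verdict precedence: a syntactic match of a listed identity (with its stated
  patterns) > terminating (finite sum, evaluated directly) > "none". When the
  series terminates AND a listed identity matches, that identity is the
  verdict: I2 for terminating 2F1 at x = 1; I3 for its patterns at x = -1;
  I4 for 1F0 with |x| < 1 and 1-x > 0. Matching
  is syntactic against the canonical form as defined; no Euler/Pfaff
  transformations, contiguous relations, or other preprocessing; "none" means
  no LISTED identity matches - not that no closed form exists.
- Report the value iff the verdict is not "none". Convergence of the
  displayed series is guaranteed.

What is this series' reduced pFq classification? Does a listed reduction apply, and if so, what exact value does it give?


Reduced: x = 1, 2F1, upper = {1/2, 1/2}, lower = {5}, C = 1. Verdict: Gauss (I1, half-integer pattern) fires (x = 1; upper {1/2, 1/2} half-integers, c = 5 in the evaluable pattern). Value: (4096/1225) / pi.

First insight: from the first term 1: the (2k)!/(4^k k!) block (prefactor 1) is the Pochhammer (1/2)_k.
Step ratio: r(k) = 1 * (k+1/2) (k+1/2) / [(k+5) (k+1)] - poly over poly, x = 1 from leading terms; C = 1 at k = 0.


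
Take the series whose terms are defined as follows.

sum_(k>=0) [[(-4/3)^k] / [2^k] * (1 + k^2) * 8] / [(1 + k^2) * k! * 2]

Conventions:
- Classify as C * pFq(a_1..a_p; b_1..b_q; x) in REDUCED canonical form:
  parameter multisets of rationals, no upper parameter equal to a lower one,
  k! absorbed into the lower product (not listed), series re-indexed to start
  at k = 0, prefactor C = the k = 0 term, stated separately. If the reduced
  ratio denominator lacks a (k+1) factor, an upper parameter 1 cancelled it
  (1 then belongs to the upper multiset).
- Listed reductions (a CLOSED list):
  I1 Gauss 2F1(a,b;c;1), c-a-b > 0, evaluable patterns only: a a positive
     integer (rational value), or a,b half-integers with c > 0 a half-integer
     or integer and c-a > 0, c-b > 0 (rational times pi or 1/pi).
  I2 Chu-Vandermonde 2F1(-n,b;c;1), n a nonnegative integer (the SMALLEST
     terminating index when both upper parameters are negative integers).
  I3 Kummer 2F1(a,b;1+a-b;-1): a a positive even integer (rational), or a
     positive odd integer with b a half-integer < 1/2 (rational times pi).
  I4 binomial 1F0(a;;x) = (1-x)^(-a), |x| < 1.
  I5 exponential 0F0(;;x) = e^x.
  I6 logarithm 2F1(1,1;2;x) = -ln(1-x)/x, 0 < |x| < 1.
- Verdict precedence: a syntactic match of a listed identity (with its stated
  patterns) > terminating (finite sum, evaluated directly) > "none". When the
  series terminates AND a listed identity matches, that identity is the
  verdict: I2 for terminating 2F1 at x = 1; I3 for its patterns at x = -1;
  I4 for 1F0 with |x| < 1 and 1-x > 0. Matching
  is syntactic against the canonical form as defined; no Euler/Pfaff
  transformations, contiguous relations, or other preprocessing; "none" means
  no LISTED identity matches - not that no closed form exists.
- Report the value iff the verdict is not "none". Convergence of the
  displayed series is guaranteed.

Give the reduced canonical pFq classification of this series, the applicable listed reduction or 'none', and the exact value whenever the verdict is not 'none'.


With C = 4: the canonical form is 0F0(-; -; -2/3). Verdict: the exponential series (I5) fires (the 0F0 exponential series at x = -2/3). Hence: 4 * e^(-2/3).

First insight: t_0 = 4 here, and k^2 + 1 divides numerator and denominator alike; prefactor 4 after cancelling.
Step ratio: r(k) = (-2/3) * 1 / [(k+1)] - rational in k, leading ratio (-2/3); with t_0 = 4, classification follows.


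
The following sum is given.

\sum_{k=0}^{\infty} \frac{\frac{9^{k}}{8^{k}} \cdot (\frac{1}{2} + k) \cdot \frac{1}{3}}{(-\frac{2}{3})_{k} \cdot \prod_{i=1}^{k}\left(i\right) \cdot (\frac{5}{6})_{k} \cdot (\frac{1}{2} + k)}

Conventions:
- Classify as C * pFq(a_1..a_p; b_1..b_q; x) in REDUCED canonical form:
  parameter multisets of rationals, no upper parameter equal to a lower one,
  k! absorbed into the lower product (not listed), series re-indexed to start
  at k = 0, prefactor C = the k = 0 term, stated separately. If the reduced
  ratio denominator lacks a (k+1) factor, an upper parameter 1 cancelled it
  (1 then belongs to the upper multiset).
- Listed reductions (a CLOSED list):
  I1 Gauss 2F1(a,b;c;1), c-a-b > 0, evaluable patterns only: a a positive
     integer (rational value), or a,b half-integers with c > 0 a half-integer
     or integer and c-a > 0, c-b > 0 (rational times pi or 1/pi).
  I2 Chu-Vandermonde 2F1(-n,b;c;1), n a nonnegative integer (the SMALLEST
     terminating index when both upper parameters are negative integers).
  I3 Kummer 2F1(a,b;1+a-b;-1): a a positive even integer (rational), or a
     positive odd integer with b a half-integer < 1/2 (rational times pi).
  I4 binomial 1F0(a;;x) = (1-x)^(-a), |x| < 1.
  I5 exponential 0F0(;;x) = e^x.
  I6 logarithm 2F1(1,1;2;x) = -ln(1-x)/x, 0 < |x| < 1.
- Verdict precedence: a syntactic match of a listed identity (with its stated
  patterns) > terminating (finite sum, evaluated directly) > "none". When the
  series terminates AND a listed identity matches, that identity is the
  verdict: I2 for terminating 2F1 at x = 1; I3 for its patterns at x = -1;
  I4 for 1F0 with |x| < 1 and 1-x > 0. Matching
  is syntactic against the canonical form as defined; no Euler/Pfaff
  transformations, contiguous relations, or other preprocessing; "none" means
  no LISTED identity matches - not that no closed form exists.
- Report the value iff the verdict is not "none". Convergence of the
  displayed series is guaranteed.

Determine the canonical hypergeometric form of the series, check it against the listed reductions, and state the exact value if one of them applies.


Prefactor \frac{1}{3}, argument \frac{9}{8}: 0F2 with upper {-} over lower {-\frac{2}{3}, \frac{5}{6}}. Verdict: none - this 0F2 at x = \frac{9}{8} matches no listed pattern, and upper {-} holds no stopper.

First insight: t_0 being \frac{1}{3}, the factor k + 1/2 cancels (top and bottom), leaving C = 1/3, x = 9/8.
Term ratio: r(k) = \frac{9}{8} * 1 / [(k-\frac{2}{3}) (k+\frac{5}{6}) (k+1)] ; factor over Q: parameters, x = \frac{9}{8}, and C = \frac{1}{3}.


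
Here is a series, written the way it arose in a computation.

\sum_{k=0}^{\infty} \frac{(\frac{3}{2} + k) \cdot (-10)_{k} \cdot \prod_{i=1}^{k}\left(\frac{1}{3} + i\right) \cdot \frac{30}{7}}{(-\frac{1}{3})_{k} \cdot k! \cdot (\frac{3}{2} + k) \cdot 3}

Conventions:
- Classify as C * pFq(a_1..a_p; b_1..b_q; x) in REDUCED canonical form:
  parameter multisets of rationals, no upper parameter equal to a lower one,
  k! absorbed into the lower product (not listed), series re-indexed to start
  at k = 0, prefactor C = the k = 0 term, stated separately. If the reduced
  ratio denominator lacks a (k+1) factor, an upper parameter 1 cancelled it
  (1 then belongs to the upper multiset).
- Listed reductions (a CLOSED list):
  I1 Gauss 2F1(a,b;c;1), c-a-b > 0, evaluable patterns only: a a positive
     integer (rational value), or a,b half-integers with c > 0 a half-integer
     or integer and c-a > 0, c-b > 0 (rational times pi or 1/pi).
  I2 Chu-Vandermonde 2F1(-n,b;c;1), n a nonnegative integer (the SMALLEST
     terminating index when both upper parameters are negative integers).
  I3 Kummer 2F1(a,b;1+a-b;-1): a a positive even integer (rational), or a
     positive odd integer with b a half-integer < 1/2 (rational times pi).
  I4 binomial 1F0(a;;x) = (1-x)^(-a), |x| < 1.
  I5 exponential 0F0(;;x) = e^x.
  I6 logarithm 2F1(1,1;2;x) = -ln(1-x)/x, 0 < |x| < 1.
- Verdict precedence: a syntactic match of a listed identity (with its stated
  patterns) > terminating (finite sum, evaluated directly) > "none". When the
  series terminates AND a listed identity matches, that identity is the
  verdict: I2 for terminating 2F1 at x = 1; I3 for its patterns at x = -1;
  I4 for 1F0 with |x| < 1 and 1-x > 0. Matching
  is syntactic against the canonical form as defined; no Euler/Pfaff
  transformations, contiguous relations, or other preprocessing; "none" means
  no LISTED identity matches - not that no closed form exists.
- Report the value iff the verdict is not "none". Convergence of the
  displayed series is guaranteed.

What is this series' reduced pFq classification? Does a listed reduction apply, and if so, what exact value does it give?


Key observation: from the first term \frac{10}{7}: striking the common factor k + 3/2 reduces the term (C = 10/7).
Ratio: r(k) = 1 * (k-10) (k+\frac{4}{3}) / [(k-\frac{1}{3}) (k+1)] - rational in k, leading ratio 1; with t_0 = \frac{10}{7}, classification follows.

At argument 1: a 2F1 with upper {-10, \frac{4}{3}}, lower {-\frac{1}{3}}, scaled by C = \frac{10}{7}. Verdict: Chu-Vandermonde (I2) applies (terminating 2F1 at x = 1 with n = 10, b = 4/3, c = -\frac{1}{3}). Sum: -\frac{380}{2737}.


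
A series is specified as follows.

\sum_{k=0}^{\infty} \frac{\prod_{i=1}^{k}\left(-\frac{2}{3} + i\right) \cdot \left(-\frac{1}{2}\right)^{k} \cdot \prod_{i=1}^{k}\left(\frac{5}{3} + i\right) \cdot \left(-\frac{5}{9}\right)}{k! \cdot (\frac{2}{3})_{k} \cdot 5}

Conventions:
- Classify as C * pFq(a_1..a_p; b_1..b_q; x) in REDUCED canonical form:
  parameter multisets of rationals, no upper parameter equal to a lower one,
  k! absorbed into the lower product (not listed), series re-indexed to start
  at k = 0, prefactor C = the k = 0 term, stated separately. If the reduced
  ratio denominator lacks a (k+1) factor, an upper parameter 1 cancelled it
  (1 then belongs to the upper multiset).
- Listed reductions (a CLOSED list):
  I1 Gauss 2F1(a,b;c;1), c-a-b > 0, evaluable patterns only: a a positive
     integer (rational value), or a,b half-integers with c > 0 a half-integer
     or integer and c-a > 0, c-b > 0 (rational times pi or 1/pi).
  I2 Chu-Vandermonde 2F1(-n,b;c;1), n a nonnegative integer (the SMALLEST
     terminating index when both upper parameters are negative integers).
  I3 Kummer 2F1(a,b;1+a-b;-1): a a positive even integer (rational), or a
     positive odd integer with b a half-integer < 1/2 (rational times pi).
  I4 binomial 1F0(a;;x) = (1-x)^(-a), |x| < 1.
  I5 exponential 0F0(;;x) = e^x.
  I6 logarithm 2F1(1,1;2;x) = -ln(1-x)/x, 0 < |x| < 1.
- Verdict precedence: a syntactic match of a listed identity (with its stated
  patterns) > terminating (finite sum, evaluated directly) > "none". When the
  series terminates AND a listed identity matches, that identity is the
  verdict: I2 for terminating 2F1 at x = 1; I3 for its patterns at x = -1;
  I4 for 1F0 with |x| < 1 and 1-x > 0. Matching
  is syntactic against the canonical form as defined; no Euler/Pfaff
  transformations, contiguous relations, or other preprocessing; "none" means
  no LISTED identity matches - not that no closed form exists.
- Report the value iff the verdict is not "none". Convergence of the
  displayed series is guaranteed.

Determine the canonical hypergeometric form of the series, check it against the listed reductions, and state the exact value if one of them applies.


Reduced: x = -\frac{1}{2}, 2F1, upper = {\frac{1}{3}, \frac{8}{3}}, lower = {\frac{2}{3}}, C = -\frac{1}{9}. Verdict: none here - no I1-I6 shape fits x = -\frac{1}{2} with lower {\frac{2}{3}}.

First insight: t_0 = -\frac{1}{9} here, and the running product (C = -1/9) telescopes to a rising factorial.
Ratio: r(k) = -\frac{1}{2} * (k+\frac{1}{3}) (k+\frac{8}{3}) / [(k+\frac{2}{3}) (k+1)] - rational; roots negated = parameters, x = -\frac{1}{2}, C = -\frac{1}{9}.
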